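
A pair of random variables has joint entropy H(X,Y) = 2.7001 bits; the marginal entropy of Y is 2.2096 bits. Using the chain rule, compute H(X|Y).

Chain rule: H(X,Y) = H(X|Y) + H(Y)
H(X|Y) = H(X,Y) - H(Y) = 2.7001 - 2.2096 = 0.4905 bits


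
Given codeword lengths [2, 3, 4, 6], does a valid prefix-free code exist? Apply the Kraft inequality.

Kraft inequality: Σ 2^(-l_i) ≤ 1 for prefix-free code
Calculating: 2^(-2) + 2^(-3) + 2^(-4) + 2^(-6)
= 0.25 + 0.125 + 0.0625 + 0.015625
= 0.4531
Since 0.4531 ≤ 1, prefix-free code exists


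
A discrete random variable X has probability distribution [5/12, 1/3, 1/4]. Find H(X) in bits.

H(X) = -Σ p(x) log₂ p(x)
  -5/12 × log₂(5/12) = 0.5263
  -1/3 × log₂(1/3) = 0.5283
  -1/4 × log₂(1/4) = 0.5000
H(X) = 1.5546 bits


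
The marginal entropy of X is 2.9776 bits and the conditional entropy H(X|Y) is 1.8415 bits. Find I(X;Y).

I(X;Y) = H(X) - H(X|Y)
I(X;Y) = 2.9776 - 1.8415 = 1.1361 bits


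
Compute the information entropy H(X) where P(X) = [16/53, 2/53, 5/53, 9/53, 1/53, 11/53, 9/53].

H(X) = -Σ p(x) log₂ p(x)
  -16/53 × log₂(16/53) = 0.5216
  -2/53 × log₂(2/53) = 0.1784
  -5/53 × log₂(5/53) = 0.3213
  -9/53 × log₂(9/53) = 0.4344
  -1/53 × log₂(1/53) = 0.1081
  -11/53 × log₂(11/53) = 0.4708
  -9/53 × log₂(9/53) = 0.4344
H(X) = 2.4690 bits


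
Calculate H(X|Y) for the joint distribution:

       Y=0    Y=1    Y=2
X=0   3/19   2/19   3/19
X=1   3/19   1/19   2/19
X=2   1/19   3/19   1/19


H(X|Y) = Σ_y p(y) H(X|Y=y)
  p(Y=0) = 7/19, H(X|Y=0) = 1.4488
  p(Y=1) = 6/19, H(X|Y=1) = 1.4591
  p(Y=2) = 6/19, H(X|Y=2) = 1.4591
H(X|Y) = 0.3684×1.4488 + 0.3158×1.4591 + 0.3158×1.4591 = 1.4553 bits


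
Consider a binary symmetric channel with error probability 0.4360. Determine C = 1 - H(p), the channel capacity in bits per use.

For BSC with error probability p:
C = 1 - H(p) where H(p) is binary entropy
H(0.4360) = -0.4360 × log₂(0.4360) - 0.5640 × log₂(0.5640)
H(p) = 0.9881
C = 1 - 0.9881 = 0.0119 bits/use


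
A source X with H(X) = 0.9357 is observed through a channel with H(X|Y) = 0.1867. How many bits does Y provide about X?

I(X;Y) = H(X) - H(X|Y)
I(X;Y) = 0.9357 - 0.1867 = 0.749 bits


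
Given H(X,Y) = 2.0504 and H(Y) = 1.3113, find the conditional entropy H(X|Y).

Chain rule: H(X,Y) = H(X|Y) + H(Y)
H(X|Y) = H(X,Y) - H(Y) = 2.0504 - 1.3113 = 0.7391 bits


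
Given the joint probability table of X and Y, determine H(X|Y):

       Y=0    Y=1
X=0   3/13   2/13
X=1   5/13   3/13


H(X|Y) = Σ_y p(y) H(X|Y=y)
  p(Y=0) = 8/13, H(X|Y=0) = 0.9544
  p(Y=1) = 5/13, H(X|Y=1) = 0.9710
H(X|Y) = 0.6154×0.9544 + 0.3846×0.9710 = 0.9608 bits


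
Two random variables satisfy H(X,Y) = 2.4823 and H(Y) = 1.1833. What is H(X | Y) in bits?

Chain rule: H(X,Y) = H(X|Y) + H(Y)
H(X|Y) = H(X,Y) - H(Y) = 2.4823 - 1.1833 = 1.299 bits


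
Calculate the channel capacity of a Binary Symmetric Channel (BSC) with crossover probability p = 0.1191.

For BSC with error probability p:
C = 1 - H(p) where H(p) is binary entropy
H(0.1191) = -0.1191 × log₂(0.1191) - 0.8809 × log₂(0.8809)
H(p) = 0.5268
C = 1 - 0.5268 = 0.4732 bits/use


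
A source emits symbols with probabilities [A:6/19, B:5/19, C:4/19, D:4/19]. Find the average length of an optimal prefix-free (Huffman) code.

Huffman tree construction:
Combine smallest probabilities repeatedly
Resulting codes:
  A: 11 (length 2)
  B: 10 (length 2)
  C: 00 (length 2)
  D: 01 (length 2)
Average length = Σ p(s) × length(s) = 2.0000 bits


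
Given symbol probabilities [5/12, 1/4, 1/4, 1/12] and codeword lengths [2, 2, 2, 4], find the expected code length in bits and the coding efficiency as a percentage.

Average length L = Σ p_i × l_i = 2.1667 bits
Entropy H = 1.8250 bits
Efficiency η = H/L × 100% = 84.23%


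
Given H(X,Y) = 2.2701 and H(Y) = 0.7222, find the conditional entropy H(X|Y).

Chain rule: H(X,Y) = H(X|Y) + H(Y)
H(X|Y) = H(X,Y) - H(Y) = 2.2701 - 0.7222 = 1.5479 bits


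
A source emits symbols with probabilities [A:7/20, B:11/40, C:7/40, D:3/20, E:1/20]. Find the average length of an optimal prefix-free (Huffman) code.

Huffman tree construction:
Combine smallest probabilities repeatedly
Resulting codes:
  A: 11 (length 2)
  B: 10 (length 2)
  C: 00 (length 2)
  D: 011 (length 3)
  E: 010 (length 3)
Average length = Σ p(s) × length(s) = 2.2000 bits


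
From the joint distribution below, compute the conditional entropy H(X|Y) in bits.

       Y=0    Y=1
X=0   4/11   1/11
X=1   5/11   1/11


H(X|Y) = Σ_y p(y) H(X|Y=y)
  p(Y=0) = 9/11, H(X|Y=0) = 0.9911
  p(Y=1) = 2/11, H(X|Y=1) = 1.0000
H(X|Y) = 0.8182×0.9911 + 0.1818×1.0000 = 0.9927 bits


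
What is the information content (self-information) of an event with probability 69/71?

Information content I(x) = -log₂(p(x))
I = -log₂(69/71) = -log₂(0.9718)
I = 0.0412 bits


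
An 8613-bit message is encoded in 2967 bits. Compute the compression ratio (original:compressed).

Compression ratio = Original / Compressed
= 8613 / 2967 = 2.90:1


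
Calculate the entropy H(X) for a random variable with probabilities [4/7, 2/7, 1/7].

H(X) = -Σ p(x) log₂ p(x)
  -4/7 × log₂(4/7) = 0.4613
  -2/7 × log₂(2/7) = 0.5164
  -1/7 × log₂(1/7) = 0.4011
H(X) = 1.3788 bits


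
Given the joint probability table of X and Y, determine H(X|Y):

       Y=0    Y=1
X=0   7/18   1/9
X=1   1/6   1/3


H(X|Y) = Σ_y p(y) H(X|Y=y)
  p(Y=0) = 5/9, H(X|Y=0) = 0.8813
  p(Y=1) = 4/9, H(X|Y=1) = 0.8113
H(X|Y) = 0.5556×0.8813 + 0.4444×0.8113 = 0.8502 bits


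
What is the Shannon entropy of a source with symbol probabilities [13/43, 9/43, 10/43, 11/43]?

H(X) = -Σ p(x) log₂ p(x)
  -13/43 × log₂(13/43) = 0.5218
  -9/43 × log₂(9/43) = 0.4723
  -10/43 × log₂(10/43) = 0.4894
  -11/43 × log₂(11/43) = 0.5031
H(X) = 1.9865 bits


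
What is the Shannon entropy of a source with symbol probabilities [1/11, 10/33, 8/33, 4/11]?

H(X) = -Σ p(x) log₂ p(x)
  -1/11 × log₂(1/11) = 0.3145
  -10/33 × log₂(10/33) = 0.5220
  -8/33 × log₂(8/33) = 0.4956
  -4/11 × log₂(4/11) = 0.5307
H(X) = 1.8628 bits


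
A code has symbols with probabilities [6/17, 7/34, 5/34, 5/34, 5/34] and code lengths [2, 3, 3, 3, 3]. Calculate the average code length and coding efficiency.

Average length L = Σ p_i × l_i = 2.6471 bits
Entropy H = 2.2198 bits
Efficiency η = H/L × 100% = 83.86%


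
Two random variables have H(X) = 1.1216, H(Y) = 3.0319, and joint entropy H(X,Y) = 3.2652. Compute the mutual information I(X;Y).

I(X;Y) = H(X) + H(Y) - H(X,Y)
I(X;Y) = 1.1216 + 3.0319 - 3.2652 = 0.8883 bits


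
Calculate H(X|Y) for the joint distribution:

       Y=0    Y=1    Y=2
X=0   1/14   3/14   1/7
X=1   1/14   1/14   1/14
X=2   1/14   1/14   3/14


H(X|Y) = Σ_y p(y) H(X|Y=y)
  p(Y=0) = 3/14, H(X|Y=0) = 1.5850
  p(Y=1) = 5/14, H(X|Y=1) = 1.3710
  p(Y=2) = 3/7, H(X|Y=2) = 1.4591
H(X|Y) = 0.2143×1.5850 + 0.3571×1.3710 + 0.4286×1.4591 = 1.4546 bits


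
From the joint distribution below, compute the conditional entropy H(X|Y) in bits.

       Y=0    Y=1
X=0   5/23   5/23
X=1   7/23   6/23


H(X|Y) = Σ_y p(y) H(X|Y=y)
  p(Y=0) = 12/23, H(X|Y=0) = 0.9799
  p(Y=1) = 11/23, H(X|Y=1) = 0.9940
H(X|Y) = 0.5217×0.9799 + 0.4783×0.9940 = 0.9866 bits


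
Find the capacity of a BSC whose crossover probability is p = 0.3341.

For BSC with error probability p:
C = 1 - H(p) where H(p) is binary entropy
H(0.3341) = -0.3341 × log₂(0.3341) - 0.6659 × log₂(0.6659)
H(p) = 0.9191
C = 1 - 0.9191 = 0.0809 bits/use


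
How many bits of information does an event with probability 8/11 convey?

Information content I(x) = -log₂(p(x))
I = -log₂(8/11) = -log₂(0.7273)
I = 0.4594 bits


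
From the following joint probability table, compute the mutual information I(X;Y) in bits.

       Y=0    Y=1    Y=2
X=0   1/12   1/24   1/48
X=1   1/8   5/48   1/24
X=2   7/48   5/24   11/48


H(X) = 1.3691, H(Y) = 1.5792, H(X,Y) = 2.8757
I(X;Y) = H(X) + H(Y) - H(X,Y) = 0.0725 bits


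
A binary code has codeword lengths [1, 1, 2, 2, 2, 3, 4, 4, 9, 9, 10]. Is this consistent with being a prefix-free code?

Kraft inequality: Σ 2^(-l_i) ≤ 1 for prefix-free code
Calculating: 2^(-1) + 2^(-1) + 2^(-2) + 2^(-2) + 2^(-2) + 2^(-3) + 2^(-4) + 2^(-4) + 2^(-9) + 2^(-9) + 2^(-10)
= 0.5 + 0.5 + 0.25 + 0.25 + 0.25 + 0.125 + 0.0625 + 0.0625 + 0.001953125 + 0.001953125 + 0.0009765625
= 2.0049
Since 2.0049 > 1, prefix-free code does not exist


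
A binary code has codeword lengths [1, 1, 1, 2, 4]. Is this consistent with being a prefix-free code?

Kraft inequality: Σ 2^(-l_i) ≤ 1 for prefix-free code
Calculating: 2^(-1) + 2^(-1) + 2^(-1) + 2^(-2) + 2^(-4)
= 0.5 + 0.5 + 0.5 + 0.25 + 0.0625
= 1.8125
Since 1.8125 > 1, prefix-free code does not exist


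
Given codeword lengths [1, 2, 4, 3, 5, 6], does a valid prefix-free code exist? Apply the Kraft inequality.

Kraft inequality: Σ 2^(-l_i) ≤ 1 for prefix-free code
Calculating: 2^(-1) + 2^(-2) + 2^(-4) + 2^(-3) + 2^(-5) + 2^(-6)
= 0.5 + 0.25 + 0.0625 + 0.125 + 0.03125 + 0.015625
= 0.9844
Since 0.9844 ≤ 1, prefix-free code exists


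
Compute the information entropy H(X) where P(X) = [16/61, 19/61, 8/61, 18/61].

H(X) = -Σ p(x) log₂ p(x)
  -16/61 × log₂(16/61) = 0.5064
  -19/61 × log₂(19/61) = 0.5242
  -8/61 × log₂(8/61) = 0.3844
  -18/61 × log₂(18/61) = 0.5196
H(X) = 1.9345 bits


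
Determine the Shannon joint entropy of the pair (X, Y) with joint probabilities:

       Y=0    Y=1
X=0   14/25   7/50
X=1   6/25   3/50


H(X,Y) = -Σ p(x,y) log₂ p(x,y)
  p(0,0)=14/25: -0.5600 × log₂(0.5600) = 0.4684
  p(0,1)=7/50: -0.1400 × log₂(0.1400) = 0.3971
  p(1,0)=6/25: -0.2400 × log₂(0.2400) = 0.4941
  p(1,1)=3/50: -0.0600 × log₂(0.0600) = 0.2435
H(X,Y) = 1.6032 bits


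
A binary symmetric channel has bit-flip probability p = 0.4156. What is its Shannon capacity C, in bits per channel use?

For BSC with error probability p:
C = 1 - H(p) where H(p) is binary entropy
H(0.4156) = -0.4156 × log₂(0.4156) - 0.5844 × log₂(0.5844)
H(p) = 0.9793
C = 1 - 0.9793 = 0.0207 bits/use


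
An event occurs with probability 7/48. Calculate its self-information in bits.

Information content I(x) = -log₂(p(x))
I = -log₂(7/48) = -log₂(0.1458)
I = 2.7776 bits


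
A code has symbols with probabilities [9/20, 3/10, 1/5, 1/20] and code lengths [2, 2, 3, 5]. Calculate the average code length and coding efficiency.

Average length L = Σ p_i × l_i = 2.3500 bits
Entropy H = 1.7200 bits
Efficiency η = H/L × 100% = 73.19%


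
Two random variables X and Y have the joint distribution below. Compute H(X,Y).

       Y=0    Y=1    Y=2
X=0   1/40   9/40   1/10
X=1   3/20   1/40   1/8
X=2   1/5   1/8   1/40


H(X,Y) = -Σ p(x,y) log₂ p(x,y)
  p(0,0)=1/40: -0.0250 × log₂(0.0250) = 0.1330
  p(0,1)=9/40: -0.2250 × log₂(0.2250) = 0.4842
  p(0,2)=1/10: -0.1000 × log₂(0.1000) = 0.3322
  p(1,0)=3/20: -0.1500 × log₂(0.1500) = 0.4105
  p(1,1)=1/40: -0.0250 × log₂(0.0250) = 0.1330
  p(1,2)=1/8: -0.1250 × log₂(0.1250) = 0.3750
  p(2,0)=1/5: -0.2000 × log₂(0.2000) = 0.4644
  p(2,1)=1/8: -0.1250 × log₂(0.1250) = 0.3750
  p(2,2)=1/40: -0.0250 × log₂(0.0250) = 0.1330
H(X,Y) = 2.8405 bits


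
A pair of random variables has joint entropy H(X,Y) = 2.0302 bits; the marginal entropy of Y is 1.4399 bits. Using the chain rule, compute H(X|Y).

Chain rule: H(X,Y) = H(X|Y) + H(Y)
H(X|Y) = H(X,Y) - H(Y) = 2.0302 - 1.4399 = 0.5903 bits


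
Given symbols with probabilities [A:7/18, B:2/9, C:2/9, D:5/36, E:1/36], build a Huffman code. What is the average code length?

Huffman tree construction:
Combine smallest probabilities repeatedly
Resulting codes:
  A: 11 (length 2)
  B: 01 (length 2)
  C: 10 (length 2)
  D: 001 (length 3)
  E: 000 (length 3)
Average length = Σ p(s) × length(s) = 2.1667 bits


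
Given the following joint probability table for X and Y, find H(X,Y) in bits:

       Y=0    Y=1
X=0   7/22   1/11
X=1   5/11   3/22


H(X,Y) = -Σ p(x,y) log₂ p(x,y)
  p(0,0)=7/22: -0.3182 × log₂(0.3182) = 0.5257
  p(0,1)=1/11: -0.0909 × log₂(0.0909) = 0.3145
  p(1,0)=5/11: -0.4545 × log₂(0.4545) = 0.5170
  p(1,1)=3/22: -0.1364 × log₂(0.1364) = 0.3920
H(X,Y) = 1.7492 bits


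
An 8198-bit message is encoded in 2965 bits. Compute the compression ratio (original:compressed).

Compression ratio = Original / Compressed
= 8198 / 2965 = 2.76:1


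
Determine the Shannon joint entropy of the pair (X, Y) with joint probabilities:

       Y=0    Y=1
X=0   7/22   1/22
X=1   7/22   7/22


H(X,Y) = -Σ p(x,y) log₂ p(x,y)
  p(0,0)=7/22: -0.3182 × log₂(0.3182) = 0.5257
  p(0,1)=1/22: -0.0455 × log₂(0.0455) = 0.2027
  p(1,0)=7/22: -0.3182 × log₂(0.3182) = 0.5257
  p(1,1)=7/22: -0.3182 × log₂(0.3182) = 0.5257
H(X,Y) = 1.7797 bits


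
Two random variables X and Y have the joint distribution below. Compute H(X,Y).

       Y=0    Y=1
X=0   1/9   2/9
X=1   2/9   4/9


H(X,Y) = -Σ p(x,y) log₂ p(x,y)
  p(0,0)=1/9: -0.1111 × log₂(0.1111) = 0.3522
  p(0,1)=2/9: -0.2222 × log₂(0.2222) = 0.4822
  p(1,0)=2/9: -0.2222 × log₂(0.2222) = 0.4822
  p(1,1)=4/9: -0.4444 × log₂(0.4444) = 0.5200
H(X,Y) = 1.8366 bits


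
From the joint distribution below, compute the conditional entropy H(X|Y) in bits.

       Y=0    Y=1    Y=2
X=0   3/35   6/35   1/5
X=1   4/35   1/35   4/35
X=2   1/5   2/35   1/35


H(X|Y) = Σ_y p(y) H(X|Y=y)
  p(Y=0) = 2/5, H(X|Y=0) = 1.4926
  p(Y=1) = 9/35, H(X|Y=1) = 1.2244
  p(Y=2) = 12/35, H(X|Y=2) = 1.2807
H(X|Y) = 0.4000×1.4926 + 0.2571×1.2244 + 0.3429×1.2807 = 1.3510 bits


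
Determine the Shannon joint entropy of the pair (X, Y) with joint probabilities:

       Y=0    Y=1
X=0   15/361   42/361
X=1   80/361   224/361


H(X,Y) = -Σ p(x,y) log₂ p(x,y)
  p(0,0)=15/361: -0.0416 × log₂(0.0416) = 0.1907
  p(0,1)=42/361: -0.1163 × log₂(0.1163) = 0.3611
  p(1,0)=80/361: -0.2216 × log₂(0.2216) = 0.4818
  p(1,1)=224/361: -0.6205 × log₂(0.6205) = 0.4272
H(X,Y) = 1.4607 bits


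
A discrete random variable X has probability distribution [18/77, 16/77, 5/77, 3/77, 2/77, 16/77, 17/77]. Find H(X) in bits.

H(X) = -Σ p(x) log₂ p(x)
  -18/77 × log₂(18/77) = 0.4902
  -16/77 × log₂(16/77) = 0.4710
  -5/77 × log₂(5/77) = 0.2562
  -3/77 × log₂(3/77) = 0.1824
  -2/77 × log₂(2/77) = 0.1368
  -16/77 × log₂(16/77) = 0.4710
  -17/77 × log₂(17/77) = 0.4811
H(X) = 2.4887 bits


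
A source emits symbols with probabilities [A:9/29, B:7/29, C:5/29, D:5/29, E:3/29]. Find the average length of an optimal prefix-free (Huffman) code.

Huffman tree construction:
Combine smallest probabilities repeatedly
Resulting codes:
  A: 11 (length 2)
  B: 01 (length 2)
  C: 101 (length 3)
  D: 00 (length 2)
  E: 100 (length 3)
Average length = Σ p(s) × length(s) = 2.2759 bits


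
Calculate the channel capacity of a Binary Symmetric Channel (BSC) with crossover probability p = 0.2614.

For BSC with error probability p:
C = 1 - H(p) where H(p) is binary entropy
H(0.2614) = -0.2614 × log₂(0.2614) - 0.7386 × log₂(0.7386)
H(p) = 0.8289
C = 1 - 0.8289 = 0.1711 bits/use


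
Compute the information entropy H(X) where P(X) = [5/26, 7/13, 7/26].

H(X) = -Σ p(x) log₂ p(x)
  -5/26 × log₂(5/26) = 0.4574
  -7/13 × log₂(7/13) = 0.4809
  -7/26 × log₂(7/26) = 0.5097
H(X) = 1.4480 bits


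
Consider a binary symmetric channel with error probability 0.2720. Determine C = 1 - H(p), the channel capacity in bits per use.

For BSC with error probability p:
C = 1 - H(p) where H(p) is binary entropy
H(0.2720) = -0.2720 × log₂(0.2720) - 0.7280 × log₂(0.7280)
H(p) = 0.8443
C = 1 - 0.8443 = 0.1557 bits/use


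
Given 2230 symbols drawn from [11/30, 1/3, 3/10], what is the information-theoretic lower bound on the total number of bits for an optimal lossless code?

Entropy H = 1.5801 bits/symbol
Minimum bits = H × n = 1.5801 × 2230
= 3523.72 bits


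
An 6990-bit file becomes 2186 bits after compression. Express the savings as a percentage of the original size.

Space savings = (1 - Compressed/Original) × 100%
= (1 - 2186/6990) × 100%
= 68.73%


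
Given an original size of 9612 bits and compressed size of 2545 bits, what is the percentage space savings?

Space savings = (1 - Compressed/Original) × 100%
= (1 - 2545/9612) × 100%
= 73.52%


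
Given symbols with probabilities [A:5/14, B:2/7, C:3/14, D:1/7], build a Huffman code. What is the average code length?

Huffman tree construction:
Combine smallest probabilities repeatedly
Resulting codes:
  A: 11 (length 2)
  B: 10 (length 2)
  C: 01 (length 2)
  D: 00 (length 2)
Average length = Σ p(s) × length(s) = 2.0000 bits


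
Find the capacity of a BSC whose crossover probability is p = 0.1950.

For BSC with error probability p:
C = 1 - H(p) where H(p) is binary entropy
H(0.1950) = -0.1950 × log₂(0.1950) - 0.8050 × log₂(0.8050)
H(p) = 0.7118
C = 1 - 0.7118 = 0.2882 bits/use


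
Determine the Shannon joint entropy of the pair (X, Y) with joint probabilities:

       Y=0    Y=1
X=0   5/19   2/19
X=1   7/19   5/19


H(X,Y) = -Σ p(x,y) log₂ p(x,y)
  p(0,0)=5/19: -0.2632 × log₂(0.2632) = 0.5068
  p(0,1)=2/19: -0.1053 × log₂(0.1053) = 0.3419
  p(1,0)=7/19: -0.3684 × log₂(0.3684) = 0.5307
  p(1,1)=5/19: -0.2632 × log₂(0.2632) = 0.5068
H(X,Y) = 1.8863 bits


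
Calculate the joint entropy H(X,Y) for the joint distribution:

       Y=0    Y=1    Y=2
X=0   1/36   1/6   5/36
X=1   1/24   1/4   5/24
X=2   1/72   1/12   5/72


H(X,Y) = -Σ p(x,y) log₂ p(x,y)
  p(0,0)=1/36: -0.0278 × log₂(0.0278) = 0.1436
  p(0,1)=1/6: -0.1667 × log₂(0.1667) = 0.4308
  p(0,2)=5/36: -0.1389 × log₂(0.1389) = 0.3956
  p(1,0)=1/24: -0.0417 × log₂(0.0417) = 0.1910
  p(1,1)=1/4: -0.2500 × log₂(0.2500) = 0.5000
  p(1,2)=5/24: -0.2083 × log₂(0.2083) = 0.4715
  p(2,0)=1/72: -0.0139 × log₂(0.0139) = 0.0857
  p(2,1)=1/12: -0.0833 × log₂(0.0833) = 0.2987
  p(2,2)=5/72: -0.0694 × log₂(0.0694) = 0.2672
H(X,Y) = 2.7842 bits


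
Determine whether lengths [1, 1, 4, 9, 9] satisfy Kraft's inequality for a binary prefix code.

Kraft inequality: Σ 2^(-l_i) ≤ 1 for prefix-free code
Calculating: 2^(-1) + 2^(-1) + 2^(-4) + 2^(-9) + 2^(-9)
= 0.5 + 0.5 + 0.0625 + 0.001953125 + 0.001953125
= 1.0664
Since 1.0664 > 1, prefix-free code does not exist


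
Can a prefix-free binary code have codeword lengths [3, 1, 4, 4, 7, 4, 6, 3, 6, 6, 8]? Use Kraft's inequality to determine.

Kraft inequality: Σ 2^(-l_i) ≤ 1 for prefix-free code
Calculating: 2^(-3) + 2^(-1) + 2^(-4) + 2^(-4) + 2^(-7) + 2^(-4) + 2^(-6) + 2^(-3) + 2^(-6) + 2^(-6) + 2^(-8)
= 0.125 + 0.5 + 0.0625 + 0.0625 + 0.0078125 + 0.0625 + 0.015625 + 0.125 + 0.015625 + 0.015625 + 0.00390625
= 0.9961
Since 0.9961 ≤ 1, prefix-free code exists


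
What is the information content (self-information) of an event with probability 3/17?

Information content I(x) = -log₂(p(x))
I = -log₂(3/17) = -log₂(0.1765)
I = 2.5025 bits


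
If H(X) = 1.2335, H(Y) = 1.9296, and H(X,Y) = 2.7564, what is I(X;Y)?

I(X;Y) = H(X) + H(Y) - H(X,Y)
I(X;Y) = 1.2335 + 1.9296 - 2.7564 = 0.4067 bits


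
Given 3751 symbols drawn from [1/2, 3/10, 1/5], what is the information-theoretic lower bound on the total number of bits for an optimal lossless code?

Entropy H = 1.4855 bits/symbol
Minimum bits = H × n = 1.4855 × 3751
= 5572.02 bits


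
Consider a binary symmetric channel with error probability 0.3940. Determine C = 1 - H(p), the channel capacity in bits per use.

For BSC with error probability p:
C = 1 - H(p) where H(p) is binary entropy
H(0.3940) = -0.3940 × log₂(0.3940) - 0.6060 × log₂(0.6060)
H(p) = 0.9673
C = 1 - 0.9673 = 0.0327 bits/use


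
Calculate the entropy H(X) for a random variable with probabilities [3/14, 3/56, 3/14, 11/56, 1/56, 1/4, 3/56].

H(X) = -Σ p(x) log₂ p(x)
  -3/14 × log₂(3/14) = 0.4762
  -3/56 × log₂(3/56) = 0.2262
  -3/14 × log₂(3/14) = 0.4762
  -11/56 × log₂(11/56) = 0.4612
  -1/56 × log₂(1/56) = 0.1037
  -1/4 × log₂(1/4) = 0.5000
  -3/56 × log₂(3/56) = 0.2262
H(X) = 2.4698 bits


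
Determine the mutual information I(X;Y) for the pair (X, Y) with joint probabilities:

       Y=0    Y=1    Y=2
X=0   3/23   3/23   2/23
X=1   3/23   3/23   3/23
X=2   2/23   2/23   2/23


H(X) = 1.5653, H(Y) = 1.5822, H(X,Y) = 3.1421
I(X;Y) = H(X) + H(Y) - H(X,Y) = 0.0055 bits


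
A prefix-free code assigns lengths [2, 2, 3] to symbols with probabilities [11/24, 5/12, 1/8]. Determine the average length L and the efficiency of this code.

Average length L = Σ p_i × l_i = 2.1250 bits
Entropy H = 1.4171 bits
Efficiency η = H/L × 100% = 66.69%


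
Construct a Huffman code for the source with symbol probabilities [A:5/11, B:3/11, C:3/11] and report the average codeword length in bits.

Huffman tree construction:
Combine smallest probabilities repeatedly
Resulting codes:
  A: 0 (length 1)
  B: 10 (length 2)
  C: 11 (length 2)
Average length = Σ p(s) × length(s) = 1.5455 bits


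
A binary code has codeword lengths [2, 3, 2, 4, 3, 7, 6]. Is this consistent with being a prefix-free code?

Kraft inequality: Σ 2^(-l_i) ≤ 1 for prefix-free code
Calculating: 2^(-2) + 2^(-3) + 2^(-2) + 2^(-4) + 2^(-3) + 2^(-7) + 2^(-6)
= 0.25 + 0.125 + 0.25 + 0.0625 + 0.125 + 0.0078125 + 0.015625
= 0.8359
Since 0.8359 ≤ 1, prefix-free code exists


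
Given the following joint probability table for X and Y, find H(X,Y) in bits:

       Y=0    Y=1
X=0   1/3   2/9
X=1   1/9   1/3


H(X,Y) = -Σ p(x,y) log₂ p(x,y)
  p(0,0)=1/3: -0.3333 × log₂(0.3333) = 0.5283
  p(0,1)=2/9: -0.2222 × log₂(0.2222) = 0.4822
  p(1,0)=1/9: -0.1111 × log₂(0.1111) = 0.3522
  p(1,1)=1/3: -0.3333 × log₂(0.3333) = 0.5283
H(X,Y) = 1.8911 bits


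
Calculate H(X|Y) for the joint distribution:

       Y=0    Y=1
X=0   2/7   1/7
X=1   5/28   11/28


H(X|Y) = Σ_y p(y) H(X|Y=y)
  p(Y=0) = 13/28, H(X|Y=0) = 0.9612
  p(Y=1) = 15/28, H(X|Y=1) = 0.8366
H(X|Y) = 0.4643×0.9612 + 0.5357×0.8366 = 0.8945 bits


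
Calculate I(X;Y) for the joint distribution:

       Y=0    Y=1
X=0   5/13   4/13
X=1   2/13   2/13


H(X) = 0.8905, H(Y) = 0.9957, H(X,Y) = 1.8843
I(X;Y) = H(X) + H(Y) - H(X,Y) = 0.0019 bits


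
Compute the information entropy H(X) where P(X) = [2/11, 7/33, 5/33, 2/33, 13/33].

H(X) = -Σ p(x) log₂ p(x)
  -2/11 × log₂(2/11) = 0.4472
  -7/33 × log₂(7/33) = 0.4745
  -5/33 × log₂(5/33) = 0.4125
  -2/33 × log₂(2/33) = 0.2451
  -13/33 × log₂(13/33) = 0.5294
H(X) = 2.1087 bits


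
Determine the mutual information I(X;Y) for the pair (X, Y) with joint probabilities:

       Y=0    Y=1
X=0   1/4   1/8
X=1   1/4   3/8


H(X) = 0.9544, H(Y) = 1.0000, H(X,Y) = 1.9056
I(X;Y) = H(X) + H(Y) - H(X,Y) = 0.0488 bits


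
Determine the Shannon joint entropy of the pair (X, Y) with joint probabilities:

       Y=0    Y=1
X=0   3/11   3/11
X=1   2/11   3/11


H(X,Y) = -Σ p(x,y) log₂ p(x,y)
  p(0,0)=3/11: -0.2727 × log₂(0.2727) = 0.5112
  p(0,1)=3/11: -0.2727 × log₂(0.2727) = 0.5112
  p(1,0)=2/11: -0.1818 × log₂(0.1818) = 0.4472
  p(1,1)=3/11: -0.2727 × log₂(0.2727) = 0.5112
H(X,Y) = 1.9808 bits


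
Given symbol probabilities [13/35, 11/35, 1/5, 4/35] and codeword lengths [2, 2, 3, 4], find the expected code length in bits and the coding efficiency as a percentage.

Average length L = Σ p_i × l_i = 2.4286 bits
Entropy H = 1.8775 bits
Efficiency η = H/L × 100% = 77.31%


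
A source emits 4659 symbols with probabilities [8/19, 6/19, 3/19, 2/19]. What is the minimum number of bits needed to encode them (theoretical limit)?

Entropy H = 1.8129 bits/symbol
Minimum bits = H × n = 1.8129 × 4659
= 8446.51 bits


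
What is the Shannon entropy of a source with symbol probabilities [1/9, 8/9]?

H(X) = -Σ p(x) log₂ p(x)
  -1/9 × log₂(1/9) = 0.3522
  -8/9 × log₂(8/9) = 0.1510
H(X) = 0.5033 bits


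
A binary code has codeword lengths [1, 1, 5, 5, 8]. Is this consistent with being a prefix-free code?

Kraft inequality: Σ 2^(-l_i) ≤ 1 for prefix-free code
Calculating: 2^(-1) + 2^(-1) + 2^(-5) + 2^(-5) + 2^(-8)
= 0.5 + 0.5 + 0.03125 + 0.03125 + 0.00390625
= 1.0664
Since 1.0664 > 1, prefix-free code does not exist


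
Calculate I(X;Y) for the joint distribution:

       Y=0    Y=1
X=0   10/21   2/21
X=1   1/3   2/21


H(X) = 0.9852, H(Y) = 0.7025, H(X,Y) = 1.6842
I(X;Y) = H(X) + H(Y) - H(X,Y) = 0.0035 bits


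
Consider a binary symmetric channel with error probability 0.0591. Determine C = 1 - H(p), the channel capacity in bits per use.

For BSC with error probability p:
C = 1 - H(p) where H(p) is binary entropy
H(0.0591) = -0.0591 × log₂(0.0591) - 0.9409 × log₂(0.9409)
H(p) = 0.3239
C = 1 - 0.3239 = 0.6761 bits/use


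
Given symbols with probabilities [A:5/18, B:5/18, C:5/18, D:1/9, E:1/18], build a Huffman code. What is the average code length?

Huffman tree construction:
Combine smallest probabilities repeatedly
Resulting codes:
  A: 01 (length 2)
  B: 10 (length 2)
  C: 11 (length 2)
  D: 001 (length 3)
  E: 000 (length 3)
Average length = Σ p(s) × length(s) = 2.1667 bits


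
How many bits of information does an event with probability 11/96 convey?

Information content I(x) = -log₂(p(x))
I = -log₂(11/96) = -log₂(0.1146)
I = 3.1255 bits


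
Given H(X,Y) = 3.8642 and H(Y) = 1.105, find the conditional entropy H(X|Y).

Chain rule: H(X,Y) = H(X|Y) + H(Y)
H(X|Y) = H(X,Y) - H(Y) = 3.8642 - 1.105 = 2.7592 bits


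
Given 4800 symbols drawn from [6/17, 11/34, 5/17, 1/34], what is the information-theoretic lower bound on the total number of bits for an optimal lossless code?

Entropy H = 1.7259 bits/symbol
Minimum bits = H × n = 1.7259 × 4800
= 8284.40 bits


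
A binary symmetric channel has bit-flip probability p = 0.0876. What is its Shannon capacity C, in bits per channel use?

For BSC with error probability p:
C = 1 - H(p) where H(p) is binary entropy
H(0.0876) = -0.0876 × log₂(0.0876) - 0.9124 × log₂(0.9124)
H(p) = 0.4284
C = 1 - 0.4284 = 0.5716 bits/use


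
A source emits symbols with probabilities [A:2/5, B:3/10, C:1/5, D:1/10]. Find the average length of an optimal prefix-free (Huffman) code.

Huffman tree construction:
Combine smallest probabilities repeatedly
Resulting codes:
  A: 0 (length 1)
  B: 10 (length 2)
  C: 111 (length 3)
  D: 110 (length 3)
Average length = Σ p(s) × length(s) = 1.9000 bits


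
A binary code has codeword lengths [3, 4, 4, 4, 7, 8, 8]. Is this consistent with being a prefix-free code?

Kraft inequality: Σ 2^(-l_i) ≤ 1 for prefix-free code
Calculating: 2^(-3) + 2^(-4) + 2^(-4) + 2^(-4) + 2^(-7) + 2^(-8) + 2^(-8)
= 0.125 + 0.0625 + 0.0625 + 0.0625 + 0.0078125 + 0.00390625 + 0.00390625
= 0.3281
Since 0.3281 ≤ 1, prefix-free code exists


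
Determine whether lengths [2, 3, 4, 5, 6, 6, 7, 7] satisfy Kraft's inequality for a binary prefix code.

Kraft inequality: Σ 2^(-l_i) ≤ 1 for prefix-free code
Calculating: 2^(-2) + 2^(-3) + 2^(-4) + 2^(-5) + 2^(-6) + 2^(-6) + 2^(-7) + 2^(-7)
= 0.25 + 0.125 + 0.0625 + 0.03125 + 0.015625 + 0.015625 + 0.0078125 + 0.0078125
= 0.5156
Since 0.5156 ≤ 1, prefix-free code exists


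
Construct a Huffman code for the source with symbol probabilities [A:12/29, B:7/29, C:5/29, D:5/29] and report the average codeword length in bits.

Huffman tree construction:
Combine smallest probabilities repeatedly
Resulting codes:
  A: 0 (length 1)
  B: 10 (length 2)
  C: 110 (length 3)
  D: 111 (length 3)
Average length = Σ p(s) × length(s) = 1.9310 bits


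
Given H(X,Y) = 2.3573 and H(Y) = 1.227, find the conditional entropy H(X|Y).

Chain rule: H(X,Y) = H(X|Y) + H(Y)
H(X|Y) = H(X,Y) - H(Y) = 2.3573 - 1.227 = 1.1303 bits


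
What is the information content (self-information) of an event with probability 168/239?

Information content I(x) = -log₂(p(x))
I = -log₂(168/239) = -log₂(0.7029)
I = 0.5085 bits


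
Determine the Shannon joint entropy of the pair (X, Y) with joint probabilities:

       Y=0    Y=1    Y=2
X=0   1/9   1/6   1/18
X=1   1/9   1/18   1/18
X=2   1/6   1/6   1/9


H(X,Y) = -Σ p(x,y) log₂ p(x,y)
  p(0,0)=1/9: -0.1111 × log₂(0.1111) = 0.3522
  p(0,1)=1/6: -0.1667 × log₂(0.1667) = 0.4308
  p(0,2)=1/18: -0.0556 × log₂(0.0556) = 0.2317
  p(1,0)=1/9: -0.1111 × log₂(0.1111) = 0.3522
  p(1,1)=1/18: -0.0556 × log₂(0.0556) = 0.2317
  p(1,2)=1/18: -0.0556 × log₂(0.0556) = 0.2317
  p(2,0)=1/6: -0.1667 × log₂(0.1667) = 0.4308
  p(2,1)=1/6: -0.1667 × log₂(0.1667) = 0.4308
  p(2,2)=1/9: -0.1111 × log₂(0.1111) = 0.3522
H(X,Y) = 3.0441 bits


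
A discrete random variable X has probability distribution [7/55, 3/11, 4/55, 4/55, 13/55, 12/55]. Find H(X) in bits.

H(X) = -Σ p(x) log₂ p(x)
  -7/55 × log₂(7/55) = 0.3785
  -3/11 × log₂(3/11) = 0.5112
  -4/55 × log₂(4/55) = 0.2750
  -4/55 × log₂(4/55) = 0.2750
  -13/55 × log₂(13/55) = 0.4919
  -12/55 × log₂(12/55) = 0.4792
H(X) = 2.4108 bits


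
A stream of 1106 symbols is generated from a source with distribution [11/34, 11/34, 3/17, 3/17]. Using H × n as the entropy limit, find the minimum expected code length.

Entropy H = 1.9367 bits/symbol
Minimum bits = H × n = 1.9367 × 1106
= 2141.95 bits


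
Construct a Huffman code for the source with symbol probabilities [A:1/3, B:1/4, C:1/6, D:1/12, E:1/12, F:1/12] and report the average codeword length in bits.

Huffman tree construction:
Combine smallest probabilities repeatedly
Resulting codes:
  A: 11 (length 2)
  B: 01 (length 2)
  C: 101 (length 3)
  D: 000 (length 3)
  E: 001 (length 3)
  F: 100 (length 3)
Average length = Σ p(s) × length(s) = 2.4167 bits


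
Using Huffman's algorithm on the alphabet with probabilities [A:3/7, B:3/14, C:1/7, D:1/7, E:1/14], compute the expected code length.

Huffman tree construction:
Combine smallest probabilities repeatedly
Resulting codes:
  A: 0 (length 1)
  B: 111 (length 3)
  C: 101 (length 3)
  D: 110 (length 3)
  E: 100 (length 3)
Average length = Σ p(s) × length(s) = 2.1429 bits


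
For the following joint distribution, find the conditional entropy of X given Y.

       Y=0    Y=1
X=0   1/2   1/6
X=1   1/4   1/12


H(X|Y) = Σ_y p(y) H(X|Y=y)
  p(Y=0) = 3/4, H(X|Y=0) = 0.9183
  p(Y=1) = 1/4, H(X|Y=1) = 0.9183
H(X|Y) = 0.7500×0.9183 + 0.2500×0.9183 = 0.9183 bits


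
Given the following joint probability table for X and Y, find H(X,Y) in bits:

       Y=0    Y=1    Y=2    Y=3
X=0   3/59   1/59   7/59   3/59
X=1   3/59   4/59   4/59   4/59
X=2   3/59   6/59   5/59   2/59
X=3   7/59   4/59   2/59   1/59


H(X,Y) = -Σ p(x,y) log₂ p(x,y)
  p(0,0)=3/59: -0.0508 × log₂(0.0508) = 0.2185
  p(0,1)=1/59: -0.0169 × log₂(0.0169) = 0.0997
  p(0,2)=7/59: -0.1186 × log₂(0.1186) = 0.3649
  p(0,3)=3/59: -0.0508 × log₂(0.0508) = 0.2185
  p(1,0)=3/59: -0.0508 × log₂(0.0508) = 0.2185
  p(1,1)=4/59: -0.0678 × log₂(0.0678) = 0.2632
  p(1,2)=4/59: -0.0678 × log₂(0.0678) = 0.2632
  p(1,3)=4/59: -0.0678 × log₂(0.0678) = 0.2632
  p(2,0)=3/59: -0.0508 × log₂(0.0508) = 0.2185
  p(2,1)=6/59: -0.1017 × log₂(0.1017) = 0.3354
  p(2,2)=5/59: -0.0847 × log₂(0.0847) = 0.3018
  p(2,3)=2/59: -0.0339 × log₂(0.0339) = 0.1655
  p(3,0)=7/59: -0.1186 × log₂(0.1186) = 0.3649
  p(3,1)=4/59: -0.0678 × log₂(0.0678) = 0.2632
  p(3,2)=2/59: -0.0339 × log₂(0.0339) = 0.1655
  p(3,3)=1/59: -0.0169 × log₂(0.0169) = 0.0997
H(X,Y) = 3.8243 bits


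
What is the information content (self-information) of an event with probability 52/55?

Information content I(x) = -log₂(p(x))
I = -log₂(52/55) = -log₂(0.9455)
I = 0.0809 bits


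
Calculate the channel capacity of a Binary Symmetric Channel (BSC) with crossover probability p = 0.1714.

For BSC with error probability p:
C = 1 - H(p) where H(p) is binary entropy
H(0.1714) = -0.1714 × log₂(0.1714) - 0.8286 × log₂(0.8286)
H(p) = 0.6609
C = 1 - 0.6609 = 0.3391 bits/use


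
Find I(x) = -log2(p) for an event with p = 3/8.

Information content I(x) = -log₂(p(x))
I = -log₂(3/8) = -log₂(0.3750)
I = 1.4150 bits


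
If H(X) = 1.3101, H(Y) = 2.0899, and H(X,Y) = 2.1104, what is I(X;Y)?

I(X;Y) = H(X) + H(Y) - H(X,Y)
I(X;Y) = 1.3101 + 2.0899 - 2.1104 = 1.2896 bits


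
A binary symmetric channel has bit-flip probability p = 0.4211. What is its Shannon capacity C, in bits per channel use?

For BSC with error probability p:
C = 1 - H(p) where H(p) is binary entropy
H(0.4211) = -0.4211 × log₂(0.4211) - 0.5789 × log₂(0.5789)
H(p) = 0.9820
C = 1 - 0.9820 = 0.0180 bits/use


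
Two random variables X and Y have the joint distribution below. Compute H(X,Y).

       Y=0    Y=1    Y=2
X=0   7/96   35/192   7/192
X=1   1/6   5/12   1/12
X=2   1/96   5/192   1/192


H(X,Y) = -Σ p(x,y) log₂ p(x,y)
  p(0,0)=7/96: -0.0729 × log₂(0.0729) = 0.2755
  p(0,1)=35/192: -0.1823 × log₂(0.1823) = 0.4476
  p(0,2)=7/192: -0.0365 × log₂(0.0365) = 0.1742
  p(1,0)=1/6: -0.1667 × log₂(0.1667) = 0.4308
  p(1,1)=5/12: -0.4167 × log₂(0.4167) = 0.5263
  p(1,2)=1/12: -0.0833 × log₂(0.0833) = 0.2987
  p(2,0)=1/96: -0.0104 × log₂(0.0104) = 0.0686
  p(2,1)=5/192: -0.0260 × log₂(0.0260) = 0.1371
  p(2,2)=1/192: -0.0052 × log₂(0.0052) = 0.0395
H(X,Y) = 2.3983 bits


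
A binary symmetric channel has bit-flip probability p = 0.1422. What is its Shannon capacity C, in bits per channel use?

For BSC with error probability p:
C = 1 - H(p) where H(p) is binary entropy
H(0.1422) = -0.1422 × log₂(0.1422) - 0.8578 × log₂(0.8578)
H(p) = 0.5900
C = 1 - 0.5900 = 0.4100 bits/use


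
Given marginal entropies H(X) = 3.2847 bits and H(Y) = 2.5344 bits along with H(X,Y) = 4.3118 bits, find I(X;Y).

I(X;Y) = H(X) + H(Y) - H(X,Y)
I(X;Y) = 3.2847 + 2.5344 - 4.3118 = 1.5073 bits


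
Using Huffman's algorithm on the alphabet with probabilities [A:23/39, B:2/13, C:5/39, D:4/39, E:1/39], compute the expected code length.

Huffman tree construction:
Combine smallest probabilities repeatedly
Resulting codes:
  A: 1 (length 1)
  B: 00 (length 2)
  C: 010 (length 3)
  D: 0111 (length 4)
  E: 0110 (length 4)
Average length = Σ p(s) × length(s) = 1.7949 bits


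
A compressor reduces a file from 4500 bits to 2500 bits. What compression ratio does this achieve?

Compression ratio = Original / Compressed
= 4500 / 2500 = 1.80:1


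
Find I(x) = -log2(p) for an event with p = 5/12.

Information content I(x) = -log₂(p(x))
I = -log₂(5/12) = -log₂(0.4167)
I = 1.2630 bits


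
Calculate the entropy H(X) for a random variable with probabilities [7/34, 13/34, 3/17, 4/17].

H(X) = -Σ p(x) log₂ p(x)
  -7/34 × log₂(7/34) = 0.4694
  -13/34 × log₂(13/34) = 0.5303
  -3/17 × log₂(3/17) = 0.4416
  -4/17 × log₂(4/17) = 0.4912
H(X) = 1.9326 bits


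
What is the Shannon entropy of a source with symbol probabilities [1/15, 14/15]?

H(X) = -Σ p(x) log₂ p(x)
  -1/15 × log₂(1/15) = 0.2605
  -14/15 × log₂(14/15) = 0.0929
H(X) = 0.3534 bits


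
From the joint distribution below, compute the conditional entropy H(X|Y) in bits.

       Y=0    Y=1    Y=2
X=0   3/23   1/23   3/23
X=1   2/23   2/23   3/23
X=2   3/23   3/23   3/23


H(X|Y) = Σ_y p(y) H(X|Y=y)
  p(Y=0) = 8/23, H(X|Y=0) = 1.5613
  p(Y=1) = 6/23, H(X|Y=1) = 1.4591
  p(Y=2) = 9/23, H(X|Y=2) = 1.5850
H(X|Y) = 0.3478×1.5613 + 0.2609×1.4591 + 0.3913×1.5850 = 1.5439 bits


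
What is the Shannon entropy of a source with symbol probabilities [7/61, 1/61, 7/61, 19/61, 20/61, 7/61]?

H(X) = -Σ p(x) log₂ p(x)
  -7/61 × log₂(7/61) = 0.3584
  -1/61 × log₂(1/61) = 0.0972
  -7/61 × log₂(7/61) = 0.3584
  -19/61 × log₂(19/61) = 0.5242
  -20/61 × log₂(20/61) = 0.5275
  -7/61 × log₂(7/61) = 0.3584
H(X) = 2.2241 bits


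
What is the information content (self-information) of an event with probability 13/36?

Information content I(x) = -log₂(p(x))
I = -log₂(13/36) = -log₂(0.3611)
I = 1.4695 bits


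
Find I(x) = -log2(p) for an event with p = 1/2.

Information content I(x) = -log₂(p(x))
I = -log₂(1/2) = -log₂(0.5000)
I = 1.0000 bits


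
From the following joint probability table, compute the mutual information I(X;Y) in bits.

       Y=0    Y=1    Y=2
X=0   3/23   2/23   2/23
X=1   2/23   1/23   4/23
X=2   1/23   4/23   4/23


H(X) = 1.5743, H(Y) = 1.5505, H(X,Y) = 3.0125
I(X;Y) = H(X) + H(Y) - H(X,Y) = 0.1123 bits


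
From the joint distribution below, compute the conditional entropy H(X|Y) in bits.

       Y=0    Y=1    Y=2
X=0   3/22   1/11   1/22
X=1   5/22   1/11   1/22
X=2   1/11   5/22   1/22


H(X|Y) = Σ_y p(y) H(X|Y=y)
  p(Y=0) = 5/11, H(X|Y=0) = 1.4855
  p(Y=1) = 9/22, H(X|Y=1) = 1.4355
  p(Y=2) = 3/22, H(X|Y=2) = 1.5850
H(X|Y) = 0.4545×1.4855 + 0.4091×1.4355 + 0.1364×1.5850 = 1.4786 bits


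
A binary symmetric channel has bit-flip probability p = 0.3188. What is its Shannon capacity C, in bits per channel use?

For BSC with error probability p:
C = 1 - H(p) where H(p) is binary entropy
H(0.3188) = -0.3188 × log₂(0.3188) - 0.6812 × log₂(0.6812)
H(p) = 0.9031
C = 1 - 0.9031 = 0.0969 bits/use


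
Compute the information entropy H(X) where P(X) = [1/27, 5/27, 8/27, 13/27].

H(X) = -Σ p(x) log₂ p(x)
  -1/27 × log₂(1/27) = 0.1761
  -5/27 × log₂(5/27) = 0.4505
  -8/27 × log₂(8/27) = 0.5200
  -13/27 × log₂(13/27) = 0.5077
H(X) = 1.6543 bits


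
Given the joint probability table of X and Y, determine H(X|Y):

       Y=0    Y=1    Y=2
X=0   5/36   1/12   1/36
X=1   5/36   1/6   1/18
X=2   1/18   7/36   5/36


H(X|Y) = Σ_y p(y) H(X|Y=y)
  p(Y=0) = 1/3, H(X|Y=0) = 1.4834
  p(Y=1) = 4/9, H(X|Y=1) = 1.5052
  p(Y=2) = 2/9, H(X|Y=2) = 1.2988
H(X|Y) = 0.3333×1.4834 + 0.4444×1.5052 + 0.2222×1.2988 = 1.4521 bits


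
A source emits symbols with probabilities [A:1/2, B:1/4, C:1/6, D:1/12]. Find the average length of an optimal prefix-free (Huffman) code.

Huffman tree construction:
Combine smallest probabilities repeatedly
Resulting codes:
  A: 0 (length 1)
  B: 10 (length 2)
  C: 111 (length 3)
  D: 110 (length 3)
Average length = Σ p(s) × length(s) = 1.7500 bits


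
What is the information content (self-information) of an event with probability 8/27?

Information content I(x) = -log₂(p(x))
I = -log₂(8/27) = -log₂(0.2963)
I = 1.7549 bits


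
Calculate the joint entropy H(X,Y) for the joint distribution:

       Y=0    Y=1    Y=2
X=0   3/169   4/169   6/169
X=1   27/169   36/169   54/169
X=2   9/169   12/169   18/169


H(X,Y) = -Σ p(x,y) log₂ p(x,y)
  p(0,0)=3/169: -0.0178 × log₂(0.0178) = 0.1032
  p(0,1)=4/169: -0.0237 × log₂(0.0237) = 0.1278
  p(0,2)=6/169: -0.0355 × log₂(0.0355) = 0.1710
  p(1,0)=27/169: -0.1598 × log₂(0.1598) = 0.4227
  p(1,1)=36/169: -0.2130 × log₂(0.2130) = 0.4752
  p(1,2)=54/169: -0.3195 × log₂(0.3195) = 0.5259
  p(2,0)=9/169: -0.0533 × log₂(0.0533) = 0.2253
  p(2,1)=12/169: -0.0710 × log₂(0.0710) = 0.2710
  p(2,2)=18/169: -0.1065 × log₂(0.1065) = 0.3441
H(X,Y) = 2.6664 bits


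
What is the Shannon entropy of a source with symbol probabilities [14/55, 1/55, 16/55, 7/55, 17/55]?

H(X) = -Σ p(x) log₂ p(x)
  -14/55 × log₂(14/55) = 0.5025
  -1/55 × log₂(1/55) = 0.1051
  -16/55 × log₂(16/55) = 0.5182
  -7/55 × log₂(7/55) = 0.3785
  -17/55 × log₂(17/55) = 0.5236
H(X) = 2.0279 bits


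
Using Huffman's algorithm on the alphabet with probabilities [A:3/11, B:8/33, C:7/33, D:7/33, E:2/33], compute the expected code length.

Huffman tree construction:
Combine smallest probabilities repeatedly
Resulting codes:
  A: 10 (length 2)
  B: 01 (length 2)
  C: 111 (length 3)
  D: 00 (length 2)
  E: 110 (length 3)
Average length = Σ p(s) × length(s) = 2.2727 bits
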